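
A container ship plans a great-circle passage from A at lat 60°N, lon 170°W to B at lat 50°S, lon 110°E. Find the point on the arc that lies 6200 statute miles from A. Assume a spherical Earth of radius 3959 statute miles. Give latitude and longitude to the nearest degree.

≈ lat 17°S, lon 133°E

The haversine formula gives a central angle δ ≈ 2.224 rad (127.4°) between the endpoints. The total great-circle distance is δ·R ≈ 2.224 × 3959 ≈ 8804 mi, so the target fraction is f = 6200/8804 ≈ 0.704.
Interpolate at f ≈ 0.704 with slerp weights a = sin((1−f)δ)/sin δ ≈ 0.770, b = sin(fδ)/sin δ ≈ 1.259.
p = a·p₁ + b·p₂ ≈ (-0.656, 0.694, -0.298); φ = arcsin(p_z) ≈ -17.33°, λ = atan2(p_y, p_x) ≈ 133.39°.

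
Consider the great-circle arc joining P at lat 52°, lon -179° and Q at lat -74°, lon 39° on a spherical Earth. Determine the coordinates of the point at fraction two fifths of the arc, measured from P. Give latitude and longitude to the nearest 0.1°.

Write both endpoints as unit vectors p₁, p₂ with components (cos φ cos λ, cos φ sin λ, sin φ).
The central angle between the endpoints is δ = arccos(p₁·p₂) ≈ 2.671 rad (153.0°).
Interpolate at f = 2/5 with slerp weights a = sin((1−f)δ)/sin δ ≈ 2.204, b = sin(fδ)/sin δ ≈ 1.932.
p = a·p₁ + b·p₂ ≈ (-0.943, 0.311, -0.121); φ = arcsin(p_z) ≈ -6.94°, λ = atan2(p_y, p_x) ≈ 161.71°.

≈ lat -6.9°, lon 161.7°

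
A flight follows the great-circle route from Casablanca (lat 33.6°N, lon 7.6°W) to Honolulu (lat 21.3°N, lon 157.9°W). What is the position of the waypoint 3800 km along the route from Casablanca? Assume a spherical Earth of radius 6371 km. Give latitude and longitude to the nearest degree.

From cos δ = sin φ₁ sin φ₂ + cos φ₁ cos φ₂ cos Δλ, the central angle is δ ≈ 2.064 rad (118.2°). The total great-circle distance is δ·R ≈ 2.064 × 6371 ≈ 13147 km, so the target fraction is f = 3800/13147 ≈ 0.289.
Interpolate at f ≈ 0.289 with slerp weights a = sin((1−f)δ)/sin δ ≈ 1.129, b = sin(fδ)/sin δ ≈ 0.638.
p = a·p₁ + b·p₂ ≈ (0.382, -0.348, 0.856); φ = arcsin(p_z) ≈ 58.91°, λ = atan2(p_y, p_x) ≈ -42.34°.

≈ lat 59°N, lon 42°W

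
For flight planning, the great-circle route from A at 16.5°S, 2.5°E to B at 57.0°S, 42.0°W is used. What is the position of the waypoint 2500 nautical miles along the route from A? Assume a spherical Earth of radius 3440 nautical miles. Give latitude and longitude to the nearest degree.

Convert each endpoint to a unit vector on the sphere (x = cos φ cos λ, y = cos φ sin λ, z = sin φ).
The central angle between the endpoints is δ = arccos(p₁·p₂) ≈ 0.914 rad (52.4°). The total great-circle distance is δ·R ≈ 0.914 × 3440 ≈ 3144 nmi, so the target fraction is f = 2500/3144 ≈ 0.795.
Interpolate at f ≈ 0.795 with slerp weights a = sin((1−f)δ)/sin δ ≈ 0.235, b = sin(fδ)/sin δ ≈ 0.839.
p = a·p₁ + b·p₂ ≈ (0.565, -0.296, -0.770); φ = arcsin(p_z) ≈ -50.39°, λ = atan2(p_y, p_x) ≈ -27.66°.

≈ 50°S, 28°W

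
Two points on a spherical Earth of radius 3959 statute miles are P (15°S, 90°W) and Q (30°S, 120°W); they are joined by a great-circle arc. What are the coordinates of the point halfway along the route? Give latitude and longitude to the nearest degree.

Write both endpoints as unit vectors p₁, p₂ with components (cos φ cos λ, cos φ sin λ, sin φ).
The central angle between the endpoints is δ = arccos(p₁·p₂) ≈ 0.547 rad (31.4°).
Interpolate at f = 1/2 with slerp weights a = sin((1−f)δ)/sin δ ≈ 0.519, b = sin(fδ)/sin δ ≈ 0.519.
p = a·p₁ + b·p₂ ≈ (-0.225, -0.891, -0.394); φ = arcsin(p_z) ≈ -23.21°, λ = atan2(p_y, p_x) ≈ -104.16°.

≈ (23°S, 104°W)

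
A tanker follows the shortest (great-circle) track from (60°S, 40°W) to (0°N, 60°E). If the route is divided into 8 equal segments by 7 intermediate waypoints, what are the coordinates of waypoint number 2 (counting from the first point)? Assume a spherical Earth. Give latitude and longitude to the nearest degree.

The haversine formula gives a central angle δ ≈ 1.658 rad (95.0°) between the endpoints.
Interpolate at f = 2/8 with slerp weights a = sin((1−f)δ)/sin δ ≈ 0.950, b = sin(fδ)/sin δ ≈ 0.404.
p = a·p₁ + b·p₂ ≈ (0.566, 0.045, -0.823); φ = arcsin(p_z) ≈ -55.40°, λ = atan2(p_y, p_x) ≈ 4.50°.

≈ (55°S, 5°E)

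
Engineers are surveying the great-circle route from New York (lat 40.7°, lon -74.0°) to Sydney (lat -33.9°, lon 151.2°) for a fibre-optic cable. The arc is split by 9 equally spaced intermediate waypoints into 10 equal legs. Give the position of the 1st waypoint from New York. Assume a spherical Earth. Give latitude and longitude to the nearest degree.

From cos δ = sin φ₁ sin φ₂ + cos φ₁ cos φ₂ cos Δλ, the central angle is δ ≈ 2.510 rad (143.8°).
Interpolate at f = 1/10 with slerp weights a = sin((1−f)δ)/sin δ ≈ 1.308, b = sin(fδ)/sin δ ≈ 0.421.
p = a·p₁ + b·p₂ ≈ (-0.033, -0.785, 0.618); φ = arcsin(p_z) ≈ 38.20°, λ = atan2(p_y, p_x) ≈ -92.38°.

≈ lat 38°, lon -92°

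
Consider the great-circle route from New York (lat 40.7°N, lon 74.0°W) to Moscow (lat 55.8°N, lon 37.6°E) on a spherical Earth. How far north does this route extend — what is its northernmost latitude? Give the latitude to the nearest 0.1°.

≈ 64.6°N

The great circle lies in the plane with unit normal n̂ = (p₁ × p₂)/|p₁ × p₂|.
Here n̂_z ≈ +0.429; the vertex latitude is φ_max = arccos|n̂_z| ≈ 64.6°.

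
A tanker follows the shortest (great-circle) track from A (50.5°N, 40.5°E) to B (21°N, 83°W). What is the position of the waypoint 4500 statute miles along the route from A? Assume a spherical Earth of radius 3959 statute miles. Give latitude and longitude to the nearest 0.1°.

≈ (43.3°N, 63.1°W)

Write both endpoints as unit vectors p₁, p₂ with components (cos φ cos λ, cos φ sin λ, sin φ).
The central angle between the endpoints is δ = arccos(p₁·p₂) ≈ 1.622 rad (92.9°). The total great-circle distance is δ·R ≈ 1.622 × 3959 ≈ 6422 mi, so the target fraction is f = 4500/6422 ≈ 0.701.
Interpolate at f ≈ 0.701 with slerp weights a = sin((1−f)δ)/sin δ ≈ 0.467, b = sin(fδ)/sin δ ≈ 0.908.
p = a·p₁ + b·p₂ ≈ (0.329, -0.649, 0.686); φ = arcsin(p_z) ≈ 43.32°, λ = atan2(p_y, p_x) ≈ -63.09°.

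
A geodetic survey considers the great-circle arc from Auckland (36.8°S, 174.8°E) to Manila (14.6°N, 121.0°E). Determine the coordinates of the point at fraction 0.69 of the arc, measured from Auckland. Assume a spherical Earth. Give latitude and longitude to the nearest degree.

Convert each endpoint to a unit vector on the sphere (x = cos φ cos λ, y = cos φ sin λ, z = sin φ).
The central angle between the endpoints is δ = arccos(p₁·p₂) ≈ 1.259 rad (72.1°).
Interpolate at f = 0.69 with slerp weights a = sin((1−f)δ)/sin δ ≈ 0.400, b = sin(fδ)/sin δ ≈ 0.802.
p = a·p₁ + b·p₂ ≈ (-0.719, 0.694, -0.037); φ = arcsin(p_z) ≈ -2.13°, λ = atan2(p_y, p_x) ≈ 135.98°.

≈ 2°S, 136°E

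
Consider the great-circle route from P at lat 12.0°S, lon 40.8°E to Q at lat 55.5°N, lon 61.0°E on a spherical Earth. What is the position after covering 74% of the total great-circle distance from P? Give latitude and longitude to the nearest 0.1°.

From cos δ = sin φ₁ sin φ₂ + cos φ₁ cos φ₂ cos Δλ, the central angle is δ ≈ 1.215 rad (69.6°).
Interpolate at f = 0.74 with slerp weights a = sin((1−f)δ)/sin δ ≈ 0.331, b = sin(fδ)/sin δ ≈ 0.835.
p = a·p₁ + b·p₂ ≈ (0.475, 0.625, 0.619); φ = arcsin(p_z) ≈ 38.26°, λ = atan2(p_y, p_x) ≈ 52.80°.

≈ lat 38.3°N, lon 52.8°E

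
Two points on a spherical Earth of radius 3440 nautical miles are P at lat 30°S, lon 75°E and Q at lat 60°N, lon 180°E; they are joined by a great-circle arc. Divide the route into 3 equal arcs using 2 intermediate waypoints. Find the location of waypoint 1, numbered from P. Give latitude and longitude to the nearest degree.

Convert each endpoint to a unit vector on the sphere (x = cos φ cos λ, y = cos φ sin λ, z = sin φ).
The central angle between the endpoints is δ = arccos(p₁·p₂) ≈ 2.147 rad (123.0°).
Interpolate at f = 1/3 with slerp weights a = sin((1−f)δ)/sin δ ≈ 1.181, b = sin(fδ)/sin δ ≈ 0.783.
p = a·p₁ + b·p₂ ≈ (-0.127, 0.988, 0.087); φ = arcsin(p_z) ≈ 5.00°, λ = atan2(p_y, p_x) ≈ 97.30°.

≈ lat 5°N, lon 97°E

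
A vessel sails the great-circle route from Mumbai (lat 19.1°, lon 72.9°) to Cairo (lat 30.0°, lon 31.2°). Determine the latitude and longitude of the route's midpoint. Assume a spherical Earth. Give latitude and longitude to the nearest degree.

Write both endpoints as unit vectors p₁, p₂ with components (cos φ cos λ, cos φ sin λ, sin φ).
The central angle between the endpoints is δ = arccos(p₁·p₂) ≈ 0.685 rad (39.2°).
Interpolate at f = 1/2 with slerp weights a = sin((1−f)δ)/sin δ ≈ 0.531, b = sin(fδ)/sin δ ≈ 0.531.
p = a·p₁ + b·p₂ ≈ (0.541, 0.718, 0.439); φ = arcsin(p_z) ≈ 26.05°, λ = atan2(p_y, p_x) ≈ 53.00°.

≈ lat 26°, lon 53°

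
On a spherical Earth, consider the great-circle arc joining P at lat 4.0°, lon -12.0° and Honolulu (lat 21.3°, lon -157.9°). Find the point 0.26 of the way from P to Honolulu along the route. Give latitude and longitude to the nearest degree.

From cos δ = sin φ₁ sin φ₂ + cos φ₁ cos φ₂ cos Δλ, the central angle is δ ≈ 2.410 rad (138.1°).
Interpolate at f = 0.26 with slerp weights a = sin((1−f)δ)/sin δ ≈ 1.464, b = sin(fδ)/sin δ ≈ 0.878.
p = a·p₁ + b·p₂ ≈ (0.670, -0.611, 0.421); φ = arcsin(p_z) ≈ 24.90°, λ = atan2(p_y, p_x) ≈ -42.38°.

≈ lat 25°, lon -42°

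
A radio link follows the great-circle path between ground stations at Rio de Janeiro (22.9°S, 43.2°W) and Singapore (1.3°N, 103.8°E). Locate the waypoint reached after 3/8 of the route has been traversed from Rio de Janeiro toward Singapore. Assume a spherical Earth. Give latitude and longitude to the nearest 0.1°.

≈ 36.4°S, 16.8°E

Convert each endpoint to a unit vector on the sphere (x = cos φ cos λ, y = cos φ sin λ, z = sin φ).
The central angle between the endpoints is δ = arccos(p₁·p₂) ≈ 2.467 rad (141.4°).
Interpolate at f = 3/8 with slerp weights a = sin((1−f)δ)/sin δ ≈ 1.601, b = sin(fδ)/sin δ ≈ 1.280.
p = a·p₁ + b·p₂ ≈ (0.770, 0.233, -0.594); φ = arcsin(p_z) ≈ -36.44°, λ = atan2(p_y, p_x) ≈ 16.80°.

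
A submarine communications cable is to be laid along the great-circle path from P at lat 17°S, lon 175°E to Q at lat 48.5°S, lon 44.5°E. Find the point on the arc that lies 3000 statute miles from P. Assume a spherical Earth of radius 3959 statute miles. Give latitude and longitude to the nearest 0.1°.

≈ lat 50.9°S, lon 140.9°E

The haversine formula gives a central angle δ ≈ 1.765 rad (101.1°) between the endpoints. The total great-circle distance is δ·R ≈ 1.765 × 3959 ≈ 6986 mi, so the target fraction is f = 3000/6986 ≈ 0.429.
Interpolate at f ≈ 0.429 with slerp weights a = sin((1−f)δ)/sin δ ≈ 0.861, b = sin(fδ)/sin δ ≈ 0.700.
p = a·p₁ + b·p₂ ≈ (-0.489, 0.397, -0.776); φ = arcsin(p_z) ≈ -50.93°, λ = atan2(p_y, p_x) ≈ 140.95°.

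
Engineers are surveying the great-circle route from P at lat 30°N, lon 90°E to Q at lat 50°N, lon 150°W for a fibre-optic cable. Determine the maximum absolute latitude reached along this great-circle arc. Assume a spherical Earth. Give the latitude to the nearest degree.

The great circle lies in the plane with unit normal n̂ = (p₁ × p₂)/|p₁ × p₂|.
Here n̂_z ≈ +0.485; the vertex latitude is φ_max = arccos|n̂_z| ≈ 61.0°.
Check via Clairaut: cos φ_max = |cos φ₁| · sin C = cos(30.0°)·sin(34.0°) ≈ 0.485, again giving ≈ 61.0°.

≈ 61°N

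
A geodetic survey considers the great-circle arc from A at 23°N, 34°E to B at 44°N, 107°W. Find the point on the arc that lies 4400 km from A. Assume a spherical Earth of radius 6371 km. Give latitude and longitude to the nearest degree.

≈ 55°N, 3°E

Write both endpoints as unit vectors p₁, p₂ with components (cos φ cos λ, cos φ sin λ, sin φ).
The central angle between the endpoints is δ = arccos(p₁·p₂) ≈ 1.816 rad (104.1°). The total great-circle distance is δ·R ≈ 1.816 × 6371 ≈ 11572 km, so the target fraction is f = 4400/11572 ≈ 0.380.
Interpolate at f ≈ 0.380 with slerp weights a = sin((1−f)δ)/sin δ ≈ 0.931, b = sin(fδ)/sin δ ≈ 0.657.
p = a·p₁ + b·p₂ ≈ (0.572, 0.027, 0.820); φ = arcsin(p_z) ≈ 55.06°, λ = atan2(p_y, p_x) ≈ 2.72°.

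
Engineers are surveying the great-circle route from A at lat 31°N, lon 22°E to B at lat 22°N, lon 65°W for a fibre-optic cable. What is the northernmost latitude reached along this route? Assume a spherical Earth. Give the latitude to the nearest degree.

≈ 35°N

The great circle lies in the plane with unit normal n̂ = (p₁ × p₂)/|p₁ × p₂|.
Here n̂_z ≈ -0.816; the vertex latitude is φ_max = arccos|n̂_z| ≈ 35.3°.
Check via Clairaut: cos φ_max = |cos φ₁| · sin C = cos(31.0°)·sin(72.3°) ≈ 0.816, again giving ≈ 35.3°.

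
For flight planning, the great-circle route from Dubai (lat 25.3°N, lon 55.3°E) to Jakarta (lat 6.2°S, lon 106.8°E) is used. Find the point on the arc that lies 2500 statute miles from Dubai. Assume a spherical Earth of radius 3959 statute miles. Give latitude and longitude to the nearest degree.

≈ lat 7°N, lon 88°E

Convert each endpoint to a unit vector on the sphere (x = cos φ cos λ, y = cos φ sin λ, z = sin φ).
The central angle between the endpoints is δ = arccos(p₁·p₂) ≈ 1.032 rad (59.1°). The total great-circle distance is δ·R ≈ 1.032 × 3959 ≈ 4085 mi, so the target fraction is f = 2500/4085 ≈ 0.612.
Interpolate at f ≈ 0.612 with slerp weights a = sin((1−f)δ)/sin δ ≈ 0.454, b = sin(fδ)/sin δ ≈ 0.688.
p = a·p₁ + b·p₂ ≈ (0.036, 0.992, 0.120); φ = arcsin(p_z) ≈ 6.88°, λ = atan2(p_y, p_x) ≈ 87.92°.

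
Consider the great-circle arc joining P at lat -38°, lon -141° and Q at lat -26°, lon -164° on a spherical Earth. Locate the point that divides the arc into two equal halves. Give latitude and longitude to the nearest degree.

≈ lat -33°, lon -153°

Write both endpoints as unit vectors p₁, p₂ with components (cos φ cos λ, cos φ sin λ, sin φ).
The central angle between the endpoints is δ = arccos(p₁·p₂) ≈ 0.398 rad (22.8°).
Interpolate at f = 1/2 with slerp weights a = sin((1−f)δ)/sin δ ≈ 0.510, b = sin(fδ)/sin δ ≈ 0.510.
p = a·p₁ + b·p₂ ≈ (-0.753, -0.379, -0.538); φ = arcsin(p_z) ≈ -32.52°, λ = atan2(p_y, p_x) ≈ -153.27°.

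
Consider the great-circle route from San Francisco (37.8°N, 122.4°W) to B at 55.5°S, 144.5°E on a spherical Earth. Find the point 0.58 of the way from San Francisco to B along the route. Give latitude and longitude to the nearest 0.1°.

From cos δ = sin φ₁ sin φ₂ + cos φ₁ cos φ₂ cos Δλ, the central angle is δ ≈ 2.129 rad (122.0°).
Interpolate at f = 0.58 with slerp weights a = sin((1−f)δ)/sin δ ≈ 0.919, b = sin(fδ)/sin δ ≈ 1.113.
p = a·p₁ + b·p₂ ≈ (-0.902, -0.247, -0.354); φ = arcsin(p_z) ≈ -20.72°, λ = atan2(p_y, p_x) ≈ -164.68°.

≈ 20.7°S, 164.7°W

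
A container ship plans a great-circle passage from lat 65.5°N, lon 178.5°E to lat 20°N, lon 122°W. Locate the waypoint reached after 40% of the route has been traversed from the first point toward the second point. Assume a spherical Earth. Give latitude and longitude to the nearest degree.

From cos δ = sin φ₁ sin φ₂ + cos φ₁ cos φ₂ cos Δλ, the central angle is δ ≈ 1.037 rad (59.4°).
Interpolate at f = 0.40 with slerp weights a = sin((1−f)δ)/sin δ ≈ 0.677, b = sin(fδ)/sin δ ≈ 0.468.
p = a·p₁ + b·p₂ ≈ (-0.514, -0.366, 0.776); φ = arcsin(p_z) ≈ 50.91°, λ = atan2(p_y, p_x) ≈ -144.56°.

≈ lat 51°N, lon 145°W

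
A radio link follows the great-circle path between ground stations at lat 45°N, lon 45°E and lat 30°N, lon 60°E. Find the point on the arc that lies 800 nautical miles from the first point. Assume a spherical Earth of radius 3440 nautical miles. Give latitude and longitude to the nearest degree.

≈ lat 35°N, lon 56°E

From cos δ = sin φ₁ sin φ₂ + cos φ₁ cos φ₂ cos Δλ, the central angle is δ ≈ 0.333 rad (19.1°). The total great-circle distance is δ·R ≈ 0.333 × 3440 ≈ 1146 nmi, so the target fraction is f = 800/1146 ≈ 0.698.
Interpolate at f ≈ 0.698 with slerp weights a = sin((1−f)δ)/sin δ ≈ 0.307, b = sin(fδ)/sin δ ≈ 0.705.
p = a·p₁ + b·p₂ ≈ (0.459, 0.682, 0.569); φ = arcsin(p_z) ≈ 34.71°, λ = atan2(p_y, p_x) ≈ 56.08°.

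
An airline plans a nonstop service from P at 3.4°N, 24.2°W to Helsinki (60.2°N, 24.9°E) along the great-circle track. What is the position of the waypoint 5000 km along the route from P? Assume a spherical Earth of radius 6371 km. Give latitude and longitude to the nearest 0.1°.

The haversine formula gives a central angle δ ≈ 1.185 rad (67.9°) between the endpoints. The total great-circle distance is δ·R ≈ 1.185 × 6371 ≈ 7550 km, so the target fraction is f = 5000/7550 ≈ 0.662.
Interpolate at f ≈ 0.662 with slerp weights a = sin((1−f)δ)/sin δ ≈ 0.421, b = sin(fδ)/sin δ ≈ 0.763.
p = a·p₁ + b·p₂ ≈ (0.727, -0.012, 0.687); φ = arcsin(p_z) ≈ 43.38°, λ = atan2(p_y, p_x) ≈ -0.98°.

≈ 43.4°N, 1.0°W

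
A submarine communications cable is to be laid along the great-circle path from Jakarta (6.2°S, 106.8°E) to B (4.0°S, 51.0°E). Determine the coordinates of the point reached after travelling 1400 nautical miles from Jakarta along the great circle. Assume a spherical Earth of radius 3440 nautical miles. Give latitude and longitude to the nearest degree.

≈ (6°S, 83°E)

From cos δ = sin φ₁ sin φ₂ + cos φ₁ cos φ₂ cos Δλ, the central angle is δ ≈ 0.970 rad (55.6°). The total great-circle distance is δ·R ≈ 0.970 × 3440 ≈ 3338 nmi, so the target fraction is f = 1400/3338 ≈ 0.419.
Interpolate at f ≈ 0.419 with slerp weights a = sin((1−f)δ)/sin δ ≈ 0.647, b = sin(fδ)/sin δ ≈ 0.480.
p = a·p₁ + b·p₂ ≈ (0.115, 0.988, -0.103); φ = arcsin(p_z) ≈ -5.93°, λ = atan2(p_y, p_x) ≈ 83.35°.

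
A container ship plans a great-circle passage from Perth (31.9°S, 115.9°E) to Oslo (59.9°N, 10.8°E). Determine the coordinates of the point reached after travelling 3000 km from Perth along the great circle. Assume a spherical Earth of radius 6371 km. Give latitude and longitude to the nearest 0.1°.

Convert each endpoint to a unit vector on the sphere (x = cos φ cos λ, y = cos φ sin λ, z = sin φ).
The central angle between the endpoints is δ = arccos(p₁·p₂) ≈ 2.175 rad (124.6°). The total great-circle distance is δ·R ≈ 2.175 × 6371 ≈ 13857 km, so the target fraction is f = 3000/13857 ≈ 0.216.
Interpolate at f ≈ 0.216 with slerp weights a = sin((1−f)δ)/sin δ ≈ 1.204, b = sin(fδ)/sin δ ≈ 0.551.
p = a·p₁ + b·p₂ ≈ (-0.175, 0.972, -0.159); φ = arcsin(p_z) ≈ -9.18°, λ = atan2(p_y, p_x) ≈ 100.21°.

≈ 9.2°S, 100.2°E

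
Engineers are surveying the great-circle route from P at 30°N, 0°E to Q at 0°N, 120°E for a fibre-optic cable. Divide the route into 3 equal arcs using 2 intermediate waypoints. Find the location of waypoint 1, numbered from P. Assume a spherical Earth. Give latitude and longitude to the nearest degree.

≈ 33°N, 45°E

Write both endpoints as unit vectors p₁, p₂ with components (cos φ cos λ, cos φ sin λ, sin φ).
The central angle between the endpoints is δ = arccos(p₁·p₂) ≈ 2.019 rad (115.7°).
Interpolate at f = 1/3 with slerp weights a = sin((1−f)δ)/sin δ ≈ 1.081, b = sin(fδ)/sin δ ≈ 0.691.
p = a·p₁ + b·p₂ ≈ (0.591, 0.599, 0.541); φ = arcsin(p_z) ≈ 32.73°, λ = atan2(p_y, p_x) ≈ 45.38°.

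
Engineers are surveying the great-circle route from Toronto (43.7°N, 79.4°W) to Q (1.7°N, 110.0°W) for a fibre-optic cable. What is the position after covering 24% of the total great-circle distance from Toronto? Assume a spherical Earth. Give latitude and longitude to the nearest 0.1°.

Convert each endpoint to a unit vector on the sphere (x = cos φ cos λ, y = cos φ sin λ, z = sin φ).
The central angle between the endpoints is δ = arccos(p₁·p₂) ≈ 0.873 rad (50.0°).
Interpolate at f = 0.24 with slerp weights a = sin((1−f)δ)/sin δ ≈ 0.804, b = sin(fδ)/sin δ ≈ 0.271.
p = a·p₁ + b·p₂ ≈ (0.014, -0.826, 0.563); φ = arcsin(p_z) ≈ 34.29°, λ = atan2(p_y, p_x) ≈ -89.02°.

≈ (34.3°N, 89.0°W)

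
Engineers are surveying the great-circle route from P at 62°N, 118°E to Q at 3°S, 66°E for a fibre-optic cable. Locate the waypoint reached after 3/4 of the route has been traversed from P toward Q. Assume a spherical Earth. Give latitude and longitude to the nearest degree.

Convert each endpoint to a unit vector on the sphere (x = cos φ cos λ, y = cos φ sin λ, z = sin φ).
The central angle between the endpoints is δ = arccos(p₁·p₂) ≈ 1.326 rad (76.0°).
Interpolate at f = 3/4 with slerp weights a = sin((1−f)δ)/sin δ ≈ 0.335, b = sin(fδ)/sin δ ≈ 0.864.
p = a·p₁ + b·p₂ ≈ (0.277, 0.927, 0.251); φ = arcsin(p_z) ≈ 14.53°, λ = atan2(p_y, p_x) ≈ 73.37°.

≈ 15°N, 73°E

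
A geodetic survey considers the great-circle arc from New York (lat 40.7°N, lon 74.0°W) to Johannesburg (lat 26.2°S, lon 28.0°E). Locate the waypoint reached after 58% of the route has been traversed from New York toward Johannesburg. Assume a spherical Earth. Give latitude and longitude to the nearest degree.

≈ lat 5°N, lon 10°W

Convert each endpoint to a unit vector on the sphere (x = cos φ cos λ, y = cos φ sin λ, z = sin φ).
The central angle between the endpoints is δ = arccos(p₁·p₂) ≈ 2.015 rad (115.4°).
Interpolate at f = 0.58 with slerp weights a = sin((1−f)δ)/sin δ ≈ 0.829, b = sin(fδ)/sin δ ≈ 1.019.
p = a·p₁ + b·p₂ ≈ (0.980, -0.175, 0.091); φ = arcsin(p_z) ≈ 5.21°, λ = atan2(p_y, p_x) ≈ -10.12°.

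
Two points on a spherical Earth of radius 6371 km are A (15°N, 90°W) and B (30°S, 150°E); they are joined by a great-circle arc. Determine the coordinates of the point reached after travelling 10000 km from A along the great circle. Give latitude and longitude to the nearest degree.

The haversine formula gives a central angle δ ≈ 2.150 rad (123.2°) between the endpoints. The total great-circle distance is δ·R ≈ 2.150 × 6371 ≈ 13700 km, so the target fraction is f = 10000/13700 ≈ 0.730.
Interpolate at f ≈ 0.730 with slerp weights a = sin((1−f)δ)/sin δ ≈ 0.656, b = sin(fδ)/sin δ ≈ 1.195.
p = a·p₁ + b·p₂ ≈ (-0.896, -0.116, -0.428); φ = arcsin(p_z) ≈ -25.33°, λ = atan2(p_y, p_x) ≈ -172.63°.

≈ (25°S, 173°W)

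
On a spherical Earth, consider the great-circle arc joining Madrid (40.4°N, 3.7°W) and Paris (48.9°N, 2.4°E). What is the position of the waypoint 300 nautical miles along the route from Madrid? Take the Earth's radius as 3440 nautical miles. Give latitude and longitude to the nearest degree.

Convert each endpoint to a unit vector on the sphere (x = cos φ cos λ, y = cos φ sin λ, z = sin φ).
The central angle between the endpoints is δ = arccos(p₁·p₂) ≈ 0.166 rad (9.5°). The total great-circle distance is δ·R ≈ 0.166 × 3440 ≈ 573 nmi, so the target fraction is f = 300/573 ≈ 0.524.
Interpolate at f ≈ 0.524 with slerp weights a = sin((1−f)δ)/sin δ ≈ 0.478, b = sin(fδ)/sin δ ≈ 0.526.
p = a·p₁ + b·p₂ ≈ (0.708, -0.009, 0.706); φ = arcsin(p_z) ≈ 44.89°, λ = atan2(p_y, p_x) ≈ -0.73°.

≈ 45°N, 1°W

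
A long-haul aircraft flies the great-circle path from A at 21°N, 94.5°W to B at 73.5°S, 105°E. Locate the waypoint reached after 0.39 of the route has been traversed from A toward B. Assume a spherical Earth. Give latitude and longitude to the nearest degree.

Write both endpoints as unit vectors p₁, p₂ with components (cos φ cos λ, cos φ sin λ, sin φ).
The central angle between the endpoints is δ = arccos(p₁·p₂) ≈ 2.206 rad (126.4°).
Interpolate at f = 0.39 with slerp weights a = sin((1−f)δ)/sin δ ≈ 1.211, b = sin(fδ)/sin δ ≈ 0.942.
p = a·p₁ + b·p₂ ≈ (-0.158, -0.869, -0.469); φ = arcsin(p_z) ≈ -27.98°, λ = atan2(p_y, p_x) ≈ -100.30°.

≈ 28°S, 100°W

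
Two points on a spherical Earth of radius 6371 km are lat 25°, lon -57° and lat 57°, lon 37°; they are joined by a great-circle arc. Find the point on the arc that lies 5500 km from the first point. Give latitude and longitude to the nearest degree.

≈ lat 57°, lon -4°

Write both endpoints as unit vectors p₁, p₂ with components (cos φ cos λ, cos φ sin λ, sin φ).
The central angle between the endpoints is δ = arccos(p₁·p₂) ≈ 1.245 rad (71.3°). The total great-circle distance is δ·R ≈ 1.245 × 6371 ≈ 7932 km, so the target fraction is f = 5500/7932 ≈ 0.693.
Interpolate at f ≈ 0.693 with slerp weights a = sin((1−f)δ)/sin δ ≈ 0.393, b = sin(fδ)/sin δ ≈ 0.802.
p = a·p₁ + b·p₂ ≈ (0.543, -0.036, 0.839); φ = arcsin(p_z) ≈ 57.03°, λ = atan2(p_y, p_x) ≈ -3.79°.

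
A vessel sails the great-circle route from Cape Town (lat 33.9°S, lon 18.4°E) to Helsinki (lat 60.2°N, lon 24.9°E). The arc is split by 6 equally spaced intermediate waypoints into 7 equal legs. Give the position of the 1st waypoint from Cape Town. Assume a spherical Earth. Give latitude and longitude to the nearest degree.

≈ lat 20°S, lon 19°E

The haversine formula gives a central angle δ ≈ 1.645 rad (94.3°) between the endpoints.
Interpolate at f = 1/7 with slerp weights a = sin((1−f)δ)/sin δ ≈ 0.990, b = sin(fδ)/sin δ ≈ 0.233.
p = a·p₁ + b·p₂ ≈ (0.885, 0.308, -0.349); φ = arcsin(p_z) ≈ -20.45°, λ = atan2(p_y, p_x) ≈ 19.20°.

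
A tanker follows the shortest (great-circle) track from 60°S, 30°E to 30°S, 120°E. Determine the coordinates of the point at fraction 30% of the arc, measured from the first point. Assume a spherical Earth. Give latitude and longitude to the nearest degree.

≈ 60°S, 69°E

Write both endpoints as unit vectors p₁, p₂ with components (cos φ cos λ, cos φ sin λ, sin φ).
The central angle between the endpoints is δ = arccos(p₁·p₂) ≈ 1.123 rad (64.3°).
Interpolate at f = 0.30 with slerp weights a = sin((1−f)δ)/sin δ ≈ 0.785, b = sin(fδ)/sin δ ≈ 0.367.
p = a·p₁ + b·p₂ ≈ (0.181, 0.471, -0.863); φ = arcsin(p_z) ≈ -59.68°, λ = atan2(p_y, p_x) ≈ 68.98°.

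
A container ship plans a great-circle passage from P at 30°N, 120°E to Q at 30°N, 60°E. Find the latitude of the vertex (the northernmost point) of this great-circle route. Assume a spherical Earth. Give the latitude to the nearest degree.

The great circle lies in the plane with unit normal n̂ = (p₁ × p₂)/|p₁ × p₂|.
Here n̂_z ≈ -0.832; the vertex latitude is φ_max = arccos|n̂_z| ≈ 33.7°.
Check via Clairaut: cos φ_max = |cos φ₁| · sin C = cos(30.0°)·sin(73.9°) ≈ 0.832, again giving ≈ 33.7°.

≈ 34°N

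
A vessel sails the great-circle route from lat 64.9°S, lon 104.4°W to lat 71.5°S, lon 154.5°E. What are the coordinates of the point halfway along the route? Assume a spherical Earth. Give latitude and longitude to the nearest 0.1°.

≈ lat 75.5°S, lon 145.0°W

The haversine formula gives a central angle δ ≈ 0.587 rad (33.6°) between the endpoints.
Interpolate at f = 1/2 with slerp weights a = sin((1−f)δ)/sin δ ≈ 0.522, b = sin(fδ)/sin δ ≈ 0.522.
p = a·p₁ + b·p₂ ≈ (-0.205, -0.143, -0.968); φ = arcsin(p_z) ≈ -75.53°, λ = atan2(p_y, p_x) ≈ -145.01°.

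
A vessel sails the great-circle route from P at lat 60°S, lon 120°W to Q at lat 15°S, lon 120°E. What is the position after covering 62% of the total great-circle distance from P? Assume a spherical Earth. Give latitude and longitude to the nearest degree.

Convert each endpoint to a unit vector on the sphere (x = cos φ cos λ, y = cos φ sin λ, z = sin φ).
The central angle between the endpoints is δ = arccos(p₁·p₂) ≈ 1.588 rad (91.0°).
Interpolate at f = 0.62 with slerp weights a = sin((1−f)δ)/sin δ ≈ 0.568, b = sin(fδ)/sin δ ≈ 0.833.
p = a·p₁ + b·p₂ ≈ (-0.544, 0.451, -0.707); φ = arcsin(p_z) ≈ -45.01°, λ = atan2(p_y, p_x) ≈ 140.34°.

≈ lat 45°S, lon 140°E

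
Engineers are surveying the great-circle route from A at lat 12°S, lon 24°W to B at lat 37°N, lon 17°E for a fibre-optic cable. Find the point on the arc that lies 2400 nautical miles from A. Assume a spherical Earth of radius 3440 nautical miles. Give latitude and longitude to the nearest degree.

≈ lat 20°N, lon 0°E

Write both endpoints as unit vectors p₁, p₂ with components (cos φ cos λ, cos φ sin λ, sin φ).
The central angle between the endpoints is δ = arccos(p₁·p₂) ≈ 1.088 rad (62.3°). The total great-circle distance is δ·R ≈ 1.088 × 3440 ≈ 3742 nmi, so the target fraction is f = 2400/3742 ≈ 0.641.
Interpolate at f ≈ 0.641 with slerp weights a = sin((1−f)δ)/sin δ ≈ 0.429, b = sin(fδ)/sin δ ≈ 0.725.
p = a·p₁ + b·p₂ ≈ (0.938, -0.001, 0.347); φ = arcsin(p_z) ≈ 20.32°, λ = atan2(p_y, p_x) ≈ -0.09°.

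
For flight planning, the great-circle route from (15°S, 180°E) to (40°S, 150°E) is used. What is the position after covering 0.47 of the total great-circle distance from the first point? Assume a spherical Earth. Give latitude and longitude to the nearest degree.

≈ (28°S, 168°E)

From cos δ = sin φ₁ sin φ₂ + cos φ₁ cos φ₂ cos Δλ, the central angle is δ ≈ 0.631 rad (36.2°).
Interpolate at f = 0.47 with slerp weights a = sin((1−f)δ)/sin δ ≈ 0.556, b = sin(fδ)/sin δ ≈ 0.495.
p = a·p₁ + b·p₂ ≈ (-0.866, 0.190, -0.462); φ = arcsin(p_z) ≈ -27.55°, λ = atan2(p_y, p_x) ≈ 167.64°.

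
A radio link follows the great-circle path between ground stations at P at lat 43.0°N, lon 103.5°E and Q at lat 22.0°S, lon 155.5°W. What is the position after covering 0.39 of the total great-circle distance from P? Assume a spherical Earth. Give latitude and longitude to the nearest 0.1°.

≈ lat 24.0°N, lon 152.0°E

From cos δ = sin φ₁ sin φ₂ + cos φ₁ cos φ₂ cos Δλ, the central angle is δ ≈ 1.966 rad (112.6°).
Interpolate at f = 0.39 with slerp weights a = sin((1−f)δ)/sin δ ≈ 1.010, b = sin(fδ)/sin δ ≈ 0.752.
p = a·p₁ + b·p₂ ≈ (-0.807, 0.429, 0.407); φ = arcsin(p_z) ≈ 24.01°, λ = atan2(p_y, p_x) ≈ 152.00°.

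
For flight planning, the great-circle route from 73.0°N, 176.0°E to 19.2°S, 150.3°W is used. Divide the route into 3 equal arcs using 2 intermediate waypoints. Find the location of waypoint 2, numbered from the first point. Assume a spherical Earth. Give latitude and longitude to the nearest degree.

Convert each endpoint to a unit vector on the sphere (x = cos φ cos λ, y = cos φ sin λ, z = sin φ).
The central angle between the endpoints is δ = arccos(p₁·p₂) ≈ 1.656 rad (94.9°).
Interpolate at f = 2/3 with slerp weights a = sin((1−f)δ)/sin δ ≈ 0.526, b = sin(fδ)/sin δ ≈ 0.896.
p = a·p₁ + b·p₂ ≈ (-0.889, -0.409, 0.208); φ = arcsin(p_z) ≈ 12.03°, λ = atan2(p_y, p_x) ≈ -155.31°.

≈ 12°N, 155°W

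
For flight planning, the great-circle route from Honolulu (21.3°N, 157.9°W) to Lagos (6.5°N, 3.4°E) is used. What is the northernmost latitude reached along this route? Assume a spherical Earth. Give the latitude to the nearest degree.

≈ 57°N

The great circle lies in the plane with unit normal n̂ = (p₁ × p₂)/|p₁ × p₂|.
Here n̂_z ≈ +0.540; the vertex latitude is φ_max = arccos|n̂_z| ≈ 57.3°.
Check via Clairaut: cos φ_max = |cos φ₁| · sin C = cos(21.3°)·sin(35.5°) ≈ 0.540, again giving ≈ 57.3°.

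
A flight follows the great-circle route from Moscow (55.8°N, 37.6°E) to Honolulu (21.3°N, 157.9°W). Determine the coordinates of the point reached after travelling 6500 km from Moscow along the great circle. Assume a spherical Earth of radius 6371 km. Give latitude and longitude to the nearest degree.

From cos δ = sin φ₁ sin φ₂ + cos φ₁ cos φ₂ cos Δλ, the central angle is δ ≈ 1.776 rad (101.8°). The total great-circle distance is δ·R ≈ 1.776 × 6371 ≈ 11318 km, so the target fraction is f = 6500/11318 ≈ 0.574.
Interpolate at f ≈ 0.574 with slerp weights a = sin((1−f)δ)/sin δ ≈ 0.701, b = sin(fδ)/sin δ ≈ 0.871.
p = a·p₁ + b·p₂ ≈ (-0.439, -0.065, 0.896); φ = arcsin(p_z) ≈ 63.63°, λ = atan2(p_y, p_x) ≈ -171.61°.

≈ 64°N, 172°W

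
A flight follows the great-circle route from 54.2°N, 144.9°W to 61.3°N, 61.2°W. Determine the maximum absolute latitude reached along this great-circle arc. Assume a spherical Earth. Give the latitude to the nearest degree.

The great circle lies in the plane with unit normal n̂ = (p₁ × p₂)/|p₁ × p₂|.
Here n̂_z ≈ +0.417; the vertex latitude is φ_max = arccos|n̂_z| ≈ 65.4°.
Check via Clairaut: cos φ_max = |cos φ₁| · sin C = cos(54.2°)·sin(45.4°) ≈ 0.417, again giving ≈ 65.4°.

≈ 65°N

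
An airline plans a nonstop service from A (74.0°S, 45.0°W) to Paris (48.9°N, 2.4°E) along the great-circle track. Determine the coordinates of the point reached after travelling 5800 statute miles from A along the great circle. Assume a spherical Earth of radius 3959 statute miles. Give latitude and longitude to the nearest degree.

The haversine formula gives a central angle δ ≈ 2.216 rad (127.0°) between the endpoints. The total great-circle distance is δ·R ≈ 2.216 × 3959 ≈ 8775 mi, so the target fraction is f = 5800/8775 ≈ 0.661.
Interpolate at f ≈ 0.661 with slerp weights a = sin((1−f)δ)/sin δ ≈ 0.855, b = sin(fδ)/sin δ ≈ 1.245.
p = a·p₁ + b·p₂ ≈ (0.984, -0.132, 0.117); φ = arcsin(p_z) ≈ 6.69°, λ = atan2(p_y, p_x) ≈ -7.66°.

≈ (7°N, 8°W)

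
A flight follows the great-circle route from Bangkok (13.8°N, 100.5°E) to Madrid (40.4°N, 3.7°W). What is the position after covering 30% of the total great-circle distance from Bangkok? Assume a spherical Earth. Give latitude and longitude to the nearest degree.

Write both endpoints as unit vectors p₁, p₂ with components (cos φ cos λ, cos φ sin λ, sin φ).
The central angle between the endpoints is δ = arccos(p₁·p₂) ≈ 1.598 rad (91.5°).
Interpolate at f = 0.30 with slerp weights a = sin((1−f)δ)/sin δ ≈ 0.900, b = sin(fδ)/sin δ ≈ 0.461.
p = a·p₁ + b·p₂ ≈ (0.191, 0.836, 0.514); φ = arcsin(p_z) ≈ 30.90°, λ = atan2(p_y, p_x) ≈ 77.11°.

≈ 31°N, 77°E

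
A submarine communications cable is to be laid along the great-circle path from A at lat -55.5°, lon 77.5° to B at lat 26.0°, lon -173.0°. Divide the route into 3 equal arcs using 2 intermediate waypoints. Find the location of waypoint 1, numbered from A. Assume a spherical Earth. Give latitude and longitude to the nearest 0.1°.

From cos δ = sin φ₁ sin φ₂ + cos φ₁ cos φ₂ cos Δλ, the central angle is δ ≈ 2.131 rad (122.1°).
Interpolate at f = 1/3 with slerp weights a = sin((1−f)δ)/sin δ ≈ 1.167, b = sin(fδ)/sin δ ≈ 0.770.
p = a·p₁ + b·p₂ ≈ (-0.543, 0.561, -0.624); φ = arcsin(p_z) ≈ -38.64°, λ = atan2(p_y, p_x) ≈ 134.09°.

≈ lat -38.6°, lon 134.1°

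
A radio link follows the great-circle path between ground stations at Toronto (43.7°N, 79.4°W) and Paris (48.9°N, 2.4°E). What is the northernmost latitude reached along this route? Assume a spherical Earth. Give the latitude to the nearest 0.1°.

≈ 54.4°N

The great circle lies in the plane with unit normal n̂ = (p₁ × p₂)/|p₁ × p₂|.
Here n̂_z ≈ +0.582; the vertex latitude is φ_max = arccos|n̂_z| ≈ 54.4°.
Check via Clairaut: cos φ_max = |cos φ₁| · sin C = cos(43.7°)·sin(53.6°) ≈ 0.582, again giving ≈ 54.4°.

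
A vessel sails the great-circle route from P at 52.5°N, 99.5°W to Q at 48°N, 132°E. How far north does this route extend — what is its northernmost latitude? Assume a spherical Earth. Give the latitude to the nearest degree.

≈ 70°N

The great circle lies in the plane with unit normal n̂ = (p₁ × p₂)/|p₁ × p₂|.
Here n̂_z ≈ -0.338; the vertex latitude is φ_max = arccos|n̂_z| ≈ 70.2°.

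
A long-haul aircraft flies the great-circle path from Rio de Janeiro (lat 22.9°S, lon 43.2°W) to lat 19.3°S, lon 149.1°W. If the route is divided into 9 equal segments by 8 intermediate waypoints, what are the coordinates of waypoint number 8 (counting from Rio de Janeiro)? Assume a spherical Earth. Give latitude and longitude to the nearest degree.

≈ lat 24°S, lon 139°W

The haversine formula gives a central angle δ ≈ 1.681 rad (96.3°) between the endpoints.
Interpolate at f = 8/9 with slerp weights a = sin((1−f)δ)/sin δ ≈ 0.187, b = sin(fδ)/sin δ ≈ 1.003.
p = a·p₁ + b·p₂ ≈ (-0.687, -0.604, -0.404); φ = arcsin(p_z) ≈ -23.84°, λ = atan2(p_y, p_x) ≈ -138.68°.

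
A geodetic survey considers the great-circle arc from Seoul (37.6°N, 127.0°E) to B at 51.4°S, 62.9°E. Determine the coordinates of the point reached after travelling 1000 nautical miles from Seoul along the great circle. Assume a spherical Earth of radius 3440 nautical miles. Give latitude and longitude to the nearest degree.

Write both endpoints as unit vectors p₁, p₂ with components (cos φ cos λ, cos φ sin λ, sin φ).
The central angle between the endpoints is δ = arccos(p₁·p₂) ≈ 1.835 rad (105.1°). The total great-circle distance is δ·R ≈ 1.835 × 3440 ≈ 6312 nmi, so the target fraction is f = 1000/6312 ≈ 0.158.
Interpolate at f ≈ 0.158 with slerp weights a = sin((1−f)δ)/sin δ ≈ 1.036, b = sin(fδ)/sin δ ≈ 0.297.
p = a·p₁ + b·p₂ ≈ (-0.409, 0.820, 0.400); φ = arcsin(p_z) ≈ 23.56°, λ = atan2(p_y, p_x) ≈ 116.53°.

≈ 24°N, 117°E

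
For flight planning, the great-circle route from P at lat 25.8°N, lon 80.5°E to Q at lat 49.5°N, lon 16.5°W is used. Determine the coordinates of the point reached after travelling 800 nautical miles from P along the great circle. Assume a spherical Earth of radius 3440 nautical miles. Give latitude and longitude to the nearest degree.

The haversine formula gives a central angle δ ≈ 1.308 rad (74.9°) between the endpoints. The total great-circle distance is δ·R ≈ 1.308 × 3440 ≈ 4500 nmi, so the target fraction is f = 800/4500 ≈ 0.178.
Interpolate at f ≈ 0.178 with slerp weights a = sin((1−f)δ)/sin δ ≈ 0.911, b = sin(fδ)/sin δ ≈ 0.239.
p = a·p₁ + b·p₂ ≈ (0.284, 0.765, 0.578); φ = arcsin(p_z) ≈ 35.31°, λ = atan2(p_y, p_x) ≈ 69.63°.

≈ lat 35°N, lon 70°E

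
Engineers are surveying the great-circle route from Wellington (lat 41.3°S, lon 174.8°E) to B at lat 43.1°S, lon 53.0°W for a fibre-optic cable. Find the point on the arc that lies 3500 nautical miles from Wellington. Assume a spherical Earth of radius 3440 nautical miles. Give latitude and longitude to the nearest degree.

≈ lat 62°S, lon 86°W

From cos δ = sin φ₁ sin φ₂ + cos φ₁ cos φ₂ cos Δλ, the central angle is δ ≈ 1.488 rad (85.3°). The total great-circle distance is δ·R ≈ 1.488 × 3440 ≈ 5119 nmi, so the target fraction is f = 3500/5119 ≈ 0.684.
Interpolate at f ≈ 0.684 with slerp weights a = sin((1−f)δ)/sin δ ≈ 0.455, b = sin(fδ)/sin δ ≈ 0.854.
p = a·p₁ + b·p₂ ≈ (0.035, -0.467, -0.884); φ = arcsin(p_z) ≈ -62.09°, λ = atan2(p_y, p_x) ≈ -85.76°.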